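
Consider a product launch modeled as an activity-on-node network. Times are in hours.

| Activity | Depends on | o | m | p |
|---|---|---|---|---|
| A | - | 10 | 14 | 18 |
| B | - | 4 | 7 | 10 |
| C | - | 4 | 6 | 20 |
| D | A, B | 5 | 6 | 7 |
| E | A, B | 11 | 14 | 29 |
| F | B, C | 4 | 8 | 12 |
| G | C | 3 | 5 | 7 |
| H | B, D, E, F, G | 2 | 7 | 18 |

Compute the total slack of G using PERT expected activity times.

17 hours

te_A = (10 + 4·14 + 18)/6 = 84/6 = 14
te_B = (4 + 4·7 + 10)/6 = 42/6 = 7
te_C = (4 + 4·6 + 20)/6 = 48/6 = 8
te_D = (5 + 4·6 + 7)/6 = 36/6 = 6
te_E = (11 + 4·14 + 29)/6 = 96/6 = 16
te_F = (4 + 4·8 + 12)/6 = 48/6 = 8
te_G = (3 + 4·5 + 7)/6 = 30/6 = 5
te_H = (2 + 4·7 + 18)/6 = 48/6 = 8

Forward pass:
ES_A = 0; EF_A = 14
ES_B = 0; EF_B = 7
ES_C = 0; EF_C = 8
ES_D = max(EF_A=14, EF_B=7) = 14; EF_D = 14+6 = 20
ES_E = max(EF_A=14, EF_B=7) = 14; EF_E = 14+16 = 30
ES_F = max(EF_B=7, EF_C=8) = 8; EF_F = 8+8 = 16
ES_G = 8; EF_G = 8+5 = 13
ES_H = max(EF_B=7, EF_D=20, EF_E=30, EF_F=16, EF_G=13) = 30; EF_H = 30+8 = 38
Expected project duration μ = 38 hours. Critical path: A → E → H.

Backward pass:
LF_H = 38; LS_H = 38−8 = 30
LF_G = LS_H = 30; LS_G = 30−5 = 25
LF_F = LS_H = 30; LS_F = 30−8 = 22
LF_E = LS_H = 30; LS_E = 30−16 = 14
LF_D = LS_H = 30; LS_D = 30−6 = 24
LF_C = min(LS_F=22, LS_G=25) = 22; LS_C = 22−8 = 14
LF_B = min(LS_D=24, LS_E=14, LS_F=22, LS_H=30) = 14; LS_B = 14−7 = 7
LF_A = min(LS_D=24, LS_E=14) = 14; LS_A = 14−14 = 0
Slack_G = LS_G − ES_G = 25 − 8 = 17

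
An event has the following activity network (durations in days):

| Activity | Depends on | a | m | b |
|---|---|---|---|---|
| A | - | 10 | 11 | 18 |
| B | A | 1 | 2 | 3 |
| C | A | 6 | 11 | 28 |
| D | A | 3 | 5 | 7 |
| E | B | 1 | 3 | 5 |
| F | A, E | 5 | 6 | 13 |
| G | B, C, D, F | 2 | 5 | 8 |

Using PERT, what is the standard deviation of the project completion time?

te_A = (10 + 4·11 + 18)/6 = 72/6 = 12; σ²_A = ((18−10)/6)² = 1.778
te_B = (1 + 4·2 + 3)/6 = 12/6 = 2; σ²_B = ((3−1)/6)² = 0.111
te_C = (6 + 4·11 + 28)/6 = 78/6 = 13; σ²_C = ((28−6)/6)² = 13.444
te_D = (3 + 4·5 + 7)/6 = 30/6 = 5; σ²_D = ((7−3)/6)² = 0.444
te_E = (1 + 4·3 + 5)/6 = 18/6 = 3; σ²_E = ((5−1)/6)² = 0.444
te_F = (5 + 4·6 + 13)/6 = 42/6 = 7; σ²_F = ((13−5)/6)² = 1.778
te_G = (2 + 4·5 + 8)/6 = 30/6 = 5; σ²_G = ((8−2)/6)² = 1.000

Forward pass:
ES_A = 0; EF_A = 12
ES_B = 12; EF_B = 12+2 = 14
ES_C = 12; EF_C = 12+13 = 25
ES_D = 12; EF_D = 12+5 = 17
ES_E = 14; EF_E = 14+3 = 17
ES_F = max(EF_A=12, EF_E=17) = 17; EF_F = 17+7 = 24
ES_G = max(EF_B=14, EF_C=25, EF_D=17, EF_F=24) = 25; EF_G = 25+5 = 30
Expected project duration μ = 30 days. Critical path: A → C → G.

Variance along critical path = 1.778 + 13.444 + 1.000 = 16.222
σ = √16.222 = 4.028 days

4.03 days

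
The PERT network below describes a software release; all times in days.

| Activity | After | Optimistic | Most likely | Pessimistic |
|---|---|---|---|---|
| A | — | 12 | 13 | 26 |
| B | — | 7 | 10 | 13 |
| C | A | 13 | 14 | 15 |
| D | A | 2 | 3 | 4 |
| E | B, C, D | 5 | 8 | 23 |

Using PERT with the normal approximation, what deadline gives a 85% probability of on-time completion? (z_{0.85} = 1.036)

43.0 days

te_A = (12 + 4·13 + 26)/6 = 90/6 = 15; σ²_A = ((26−12)/6)² = 5.444
te_B = (7 + 4·10 + 13)/6 = 60/6 = 10; σ²_B = ((13−7)/6)² = 1.000
te_C = (13 + 4·14 + 15)/6 = 84/6 = 14; σ²_C = ((15−13)/6)² = 0.111
te_D = (2 + 4·3 + 4)/6 = 18/6 = 3; σ²_D = ((4−2)/6)² = 0.111
te_E = (5 + 4·8 + 23)/6 = 60/6 = 10; σ²_E = ((23−5)/6)² = 9.000

Forward pass:
ES_A = 0; EF_A = 15
ES_B = 0; EF_B = 10
ES_C = 15; EF_C = 15+14 = 29
ES_D = 15; EF_D = 15+3 = 18
ES_E = max(EF_B=10, EF_C=29, EF_D=18) = 29; EF_E = 29+10 = 39
Expected project duration μ = 39 days. Critical path: A → C → E.

Variance along critical path = 5.444 + 0.111 + 9.000 = 14.556; σ = 3.815 days.
D = μ + z·σ = 39 + 1.036·3.815 = 43.0 days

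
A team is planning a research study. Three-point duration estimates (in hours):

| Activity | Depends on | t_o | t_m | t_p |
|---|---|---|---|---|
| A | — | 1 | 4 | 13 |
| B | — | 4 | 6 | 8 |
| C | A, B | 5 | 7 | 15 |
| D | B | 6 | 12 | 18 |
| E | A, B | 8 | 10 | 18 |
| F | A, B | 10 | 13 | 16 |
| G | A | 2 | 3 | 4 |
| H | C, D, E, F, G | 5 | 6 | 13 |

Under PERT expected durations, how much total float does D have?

te_A = (1 + 4·4 + 13)/6 = 30/6 = 5
te_B = (4 + 4·6 + 8)/6 = 36/6 = 6
te_C = (5 + 4·7 + 15)/6 = 48/6 = 8
te_D = (6 + 4·12 + 18)/6 = 72/6 = 12
te_E = (8 + 4·10 + 18)/6 = 66/6 = 11
te_F = (10 + 4·13 + 16)/6 = 78/6 = 13
te_G = (2 + 4·3 + 4)/6 = 18/6 = 3
te_H = (5 + 4·6 + 13)/6 = 42/6 = 7

Forward pass:
ES_A = 0; EF_A = 5
ES_B = 0; EF_B = 6
ES_C = max(EF_A=5, EF_B=6) = 6; EF_C = 6+8 = 14
ES_D = 6; EF_D = 6+12 = 18
ES_E = max(EF_A=5, EF_B=6) = 6; EF_E = 6+11 = 17
ES_F = max(EF_A=5, EF_B=6) = 6; EF_F = 6+13 = 19
ES_G = 5; EF_G = 5+3 = 8
ES_H = max(EF_C=14, EF_D=18, EF_E=17, EF_F=19, EF_G=8) = 19; EF_H = 19+7 = 26
Expected project duration μ = 26 hours. Critical path: B → F → H.

Backward pass:
LF_H = 26; LS_H = 26−7 = 19
LF_G = LS_H = 19; LS_G = 19−3 = 16
LF_F = LS_H = 19; LS_F = 19−13 = 6
LF_E = LS_H = 19; LS_E = 19−11 = 8
LF_D = LS_H = 19; LS_D = 19−12 = 7
LF_C = LS_H = 19; LS_C = 19−8 = 11
LF_B = min(LS_C=11, LS_D=7, LS_E=8, LS_F=6) = 6; LS_B = 6−6 = 0
LF_A = min(LS_C=11, LS_E=8, LS_F=6, LS_G=16) = 6; LS_A = 6−5 = 1
Slack_D = LS_D − ES_D = 7 − 6 = 1

1 hours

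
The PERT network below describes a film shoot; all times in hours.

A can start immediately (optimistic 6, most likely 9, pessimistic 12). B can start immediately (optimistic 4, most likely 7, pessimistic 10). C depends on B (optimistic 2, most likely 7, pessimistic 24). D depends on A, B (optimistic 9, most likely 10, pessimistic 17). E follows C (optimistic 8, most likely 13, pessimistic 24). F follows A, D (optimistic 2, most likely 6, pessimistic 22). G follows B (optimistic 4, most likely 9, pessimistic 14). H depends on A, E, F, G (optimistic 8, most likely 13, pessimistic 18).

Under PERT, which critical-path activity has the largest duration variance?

C

te_A = (6 + 4·9 + 12)/6 = 54/6 = 9; σ²_A = ((12−6)/6)² = 1.000
te_B = (4 + 4·7 + 10)/6 = 42/6 = 7; σ²_B = ((10−4)/6)² = 1.000
te_C = (2 + 4·7 + 24)/6 = 54/6 = 9; σ²_C = ((24−2)/6)² = 13.444
te_D = (9 + 4·10 + 17)/6 = 66/6 = 11; σ²_D = ((17−9)/6)² = 1.778
te_E = (8 + 4·13 + 24)/6 = 84/6 = 14; σ²_E = ((24−8)/6)² = 7.111
te_F = (2 + 4·6 + 22)/6 = 48/6 = 8; σ²_F = ((22−2)/6)² = 11.111
te_G = (4 + 4·9 + 14)/6 = 54/6 = 9; σ²_G = ((14−4)/6)² = 2.778
te_H = (8 + 4·13 + 18)/6 = 78/6 = 13; σ²_H = ((18−8)/6)² = 2.778

Forward pass:
ES_A = 0; EF_A = 9
ES_B = 0; EF_B = 7
ES_C = 7; EF_C = 7+9 = 16
ES_D = max(EF_A=9, EF_B=7) = 9; EF_D = 9+11 = 20
ES_E = 16; EF_E = 16+14 = 30
ES_F = max(EF_A=9, EF_D=20) = 20; EF_F = 20+8 = 28
ES_G = 7; EF_G = 7+9 = 16
ES_H = max(EF_A=9, EF_E=30, EF_F=28, EF_G=16) = 30; EF_H = 30+13 = 43
Expected project duration μ = 43 hours. Critical path: B → C → E → H.

Variances on critical path: σ²_B=1.000, σ²_C=13.444, σ²_E=7.111, σ²_H=2.778.
Largest is σ²_C = 13.444.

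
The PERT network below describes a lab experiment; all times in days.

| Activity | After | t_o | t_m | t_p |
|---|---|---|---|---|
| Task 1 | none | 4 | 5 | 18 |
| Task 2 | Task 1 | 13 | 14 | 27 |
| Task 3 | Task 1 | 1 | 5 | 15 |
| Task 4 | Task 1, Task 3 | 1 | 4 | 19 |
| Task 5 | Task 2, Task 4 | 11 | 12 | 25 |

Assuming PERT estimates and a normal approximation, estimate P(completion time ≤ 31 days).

te_Task 1 = (4 + 4·5 + 18)/6 = 42/6 = 7; σ²_Task 1 = ((18−4)/6)² = 5.444
te_Task 2 = (13 + 4·14 + 27)/6 = 96/6 = 16; σ²_Task 2 = ((27−13)/6)² = 5.444
te_Task 3 = (1 + 4·5 + 15)/6 = 36/6 = 6; σ²_Task 3 = ((15−1)/6)² = 5.444
te_Task 4 = (1 + 4·4 + 19)/6 = 36/6 = 6; σ²_Task 4 = ((19−1)/6)² = 9.000
te_Task 5 = (11 + 4·12 + 25)/6 = 84/6 = 14; σ²_Task 5 = ((25−11)/6)² = 5.444

Forward pass:
ES_Task 1 = 0; EF_Task 1 = 7
ES_Task 2 = 7; EF_Task 2 = 7+16 = 23
ES_Task 3 = 7; EF_Task 3 = 7+6 = 13
ES_Task 4 = max(EF_Task 1=7, EF_Task 3=13) = 13; EF_Task 4 = 13+6 = 19
ES_Task 5 = max(EF_Task 2=23, EF_Task 4=19) = 23; EF_Task 5 = 23+14 = 37
Expected project duration μ = 37 days. Critical path: Task 1 → Task 2 → Task 5.

Variance along critical path = 5.444 + 5.444 + 5.444 = 16.333; σ = √16.333 = 4.041 days.
Z = (31 − 37) / 4.041 = -1.485
P(T ≤ 31) = Φ(-1.485) ≈ 0.069

0.069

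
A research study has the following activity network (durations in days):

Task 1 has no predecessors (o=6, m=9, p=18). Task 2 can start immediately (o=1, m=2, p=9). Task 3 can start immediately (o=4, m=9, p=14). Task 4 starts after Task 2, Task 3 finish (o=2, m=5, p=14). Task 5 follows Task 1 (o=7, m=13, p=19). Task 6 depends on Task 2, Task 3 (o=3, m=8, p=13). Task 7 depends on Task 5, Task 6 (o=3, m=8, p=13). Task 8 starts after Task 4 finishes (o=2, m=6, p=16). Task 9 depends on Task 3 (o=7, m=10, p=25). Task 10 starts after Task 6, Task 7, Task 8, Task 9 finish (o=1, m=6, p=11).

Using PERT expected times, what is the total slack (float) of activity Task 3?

te_Task 1 = (6 + 4·9 + 18)/6 = 60/6 = 10
te_Task 2 = (1 + 4·2 + 9)/6 = 18/6 = 3
te_Task 3 = (4 + 4·9 + 14)/6 = 54/6 = 9
te_Task 4 = (2 + 4·5 + 14)/6 = 36/6 = 6
te_Task 5 = (7 + 4·13 + 19)/6 = 78/6 = 13
te_Task 6 = (3 + 4·8 + 13)/6 = 48/6 = 8
te_Task 7 = (3 + 4·8 + 13)/6 = 48/6 = 8
te_Task 8 = (2 + 4·6 + 16)/6 = 42/6 = 7
te_Task 9 = (7 + 4·10 + 25)/6 = 72/6 = 12
te_Task 10 = (1 + 4·6 + 11)/6 = 36/6 = 6

Forward pass:
ES_Task 1 = 0; EF_Task 1 = 10
ES_Task 2 = 0; EF_Task 2 = 3
ES_Task 3 = 0; EF_Task 3 = 9
ES_Task 4 = max(EF_Task 2=3, EF_Task 3=9) = 9; EF_Task 4 = 9+6 = 15
ES_Task 5 = 10; EF_Task 5 = 10+13 = 23
ES_Task 6 = max(EF_Task 2=3, EF_Task 3=9) = 9; EF_Task 6 = 9+8 = 17
ES_Task 7 = max(EF_Task 5=23, EF_Task 6=17) = 23; EF_Task 7 = 23+8 = 31
ES_Task 8 = 15; EF_Task 8 = 15+7 = 22
ES_Task 9 = 9; EF_Task 9 = 9+12 = 21
ES_Task 10 = max(EF_Task 6=17, EF_Task 7=31, EF_Task 8=22, EF_Task 9=21) = 31; EF_Task 10 = 31+6 = 37
Expected project duration μ = 37 days. Critical path: Task 1 → Task 5 → Task 7 → Task 10.

Backward pass:
LF_Task 10 = 37; LS_Task 10 = 37−6 = 31
LF_Task 9 = LS_Task 10 = 31; LS_Task 9 = 31−12 = 19
LF_Task 8 = LS_Task 10 = 31; LS_Task 8 = 31−7 = 24
LF_Task 7 = LS_Task 10 = 31; LS_Task 7 = 31−8 = 23
LF_Task 6 = min(LS_Task 7=23, LS_Task 10=31) = 23; LS_Task 6 = 23−8 = 15
LF_Task 5 = LS_Task 7 = 23; LS_Task 5 = 23−13 = 10
LF_Task 4 = LS_Task 8 = 24; LS_Task 4 = 24−6 = 18
LF_Task 3 = min(LS_Task 4=18, LS_Task 6=15, LS_Task 9=19) = 15; LS_Task 3 = 15−9 = 6
LF_Task 2 = min(LS_Task 4=18, LS_Task 6=15) = 15; LS_Task 2 = 15−3 = 12
LF_Task 1 = LS_Task 5 = 10; LS_Task 1 = 10−10 = 0
Slack_Task 3 = LS_Task 3 − ES_Task 3 = 6 − 0 = 6

6 days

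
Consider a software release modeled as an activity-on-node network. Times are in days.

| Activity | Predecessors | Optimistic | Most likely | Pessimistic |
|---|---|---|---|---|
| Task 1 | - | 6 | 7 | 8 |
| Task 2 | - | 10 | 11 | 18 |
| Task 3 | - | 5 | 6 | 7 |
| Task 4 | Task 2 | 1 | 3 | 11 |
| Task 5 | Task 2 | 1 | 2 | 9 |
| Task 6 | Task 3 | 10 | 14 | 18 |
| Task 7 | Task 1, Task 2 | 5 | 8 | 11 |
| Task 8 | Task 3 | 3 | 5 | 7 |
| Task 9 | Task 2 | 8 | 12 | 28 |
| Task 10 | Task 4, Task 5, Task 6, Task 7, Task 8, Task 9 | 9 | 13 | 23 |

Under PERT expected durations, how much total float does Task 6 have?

te_Task 1 = (6 + 4·7 + 8)/6 = 42/6 = 7
te_Task 2 = (10 + 4·11 + 18)/6 = 72/6 = 12
te_Task 3 = (5 + 4·6 + 7)/6 = 36/6 = 6
te_Task 4 = (1 + 4·3 + 11)/6 = 24/6 = 4
te_Task 5 = (1 + 4·2 + 9)/6 = 18/6 = 3
te_Task 6 = (10 + 4·14 + 18)/6 = 84/6 = 14
te_Task 7 = (5 + 4·8 + 11)/6 = 48/6 = 8
te_Task 8 = (3 + 4·5 + 7)/6 = 30/6 = 5
te_Task 9 = (8 + 4·12 + 28)/6 = 84/6 = 14
te_Task 10 = (9 + 4·13 + 23)/6 = 84/6 = 14

Forward pass:
ES_Task 1 = 0; EF_Task 1 = 7
ES_Task 2 = 0; EF_Task 2 = 12
ES_Task 3 = 0; EF_Task 3 = 6
ES_Task 4 = 12; EF_Task 4 = 12+4 = 16
ES_Task 5 = 12; EF_Task 5 = 12+3 = 15
ES_Task 6 = 6; EF_Task 6 = 6+14 = 20
ES_Task 7 = max(EF_Task 1=7, EF_Task 2=12) = 12; EF_Task 7 = 12+8 = 20
ES_Task 8 = 6; EF_Task 8 = 6+5 = 11
ES_Task 9 = 12; EF_Task 9 = 12+14 = 26
ES_Task 10 = max(EF_Task 4=16, EF_Task 5=15, EF_Task 6=20, EF_Task 7=20, EF_Task 8=11, EF_Task 9=26) = 26; EF_Task 10 = 26+14 = 40
Expected project duration μ = 40 days. Critical path: Task 2 → Task 9 → Task 10.

Backward pass:
LF_Task 10 = 40; LS_Task 10 = 40−14 = 26
LF_Task 9 = LS_Task 10 = 26; LS_Task 9 = 26−14 = 12
LF_Task 8 = LS_Task 10 = 26; LS_Task 8 = 26−5 = 21
LF_Task 7 = LS_Task 10 = 26; LS_Task 7 = 26−8 = 18
LF_Task 6 = LS_Task 10 = 26; LS_Task 6 = 26−14 = 12
LF_Task 5 = LS_Task 10 = 26; LS_Task 5 = 26−3 = 23
LF_Task 4 = LS_Task 10 = 26; LS_Task 4 = 26−4 = 22
LF_Task 3 = min(LS_Task 6=12, LS_Task 8=21) = 12; LS_Task 3 = 12−6 = 6
LF_Task 2 = min(LS_Task 4=22, LS_Task 5=23, LS_Task 7=18, LS_Task 9=12) = 12; LS_Task 2 = 12−12 = 0
LF_Task 1 = LS_Task 7 = 18; LS_Task 1 = 18−7 = 11
Slack_Task 6 = LS_Task 6 − ES_Task 6 = 12 − 6 = 6

6 days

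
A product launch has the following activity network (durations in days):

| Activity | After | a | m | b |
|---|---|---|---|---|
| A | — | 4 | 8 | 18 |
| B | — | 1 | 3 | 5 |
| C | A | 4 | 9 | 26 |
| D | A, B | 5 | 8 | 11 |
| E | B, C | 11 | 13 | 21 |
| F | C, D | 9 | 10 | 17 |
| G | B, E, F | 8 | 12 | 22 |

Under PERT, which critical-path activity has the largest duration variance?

te_A = (4 + 4·8 + 18)/6 = 54/6 = 9; σ²_A = ((18−4)/6)² = 5.444
te_B = (1 + 4·3 + 5)/6 = 18/6 = 3; σ²_B = ((5−1)/6)² = 0.444
te_C = (4 + 4·9 + 26)/6 = 66/6 = 11; σ²_C = ((26−4)/6)² = 13.444
te_D = (5 + 4·8 + 11)/6 = 48/6 = 8; σ²_D = ((11−5)/6)² = 1.000
te_E = (11 + 4·13 + 21)/6 = 84/6 = 14; σ²_E = ((21−11)/6)² = 2.778
te_F = (9 + 4·10 + 17)/6 = 66/6 = 11; σ²_F = ((17−9)/6)² = 1.778
te_G = (8 + 4·12 + 22)/6 = 78/6 = 13; σ²_G = ((22−8)/6)² = 5.444

Forward pass:
ES_A = 0; EF_A = 9
ES_B = 0; EF_B = 3
ES_C = 9; EF_C = 9+11 = 20
ES_D = max(EF_A=9, EF_B=3) = 9; EF_D = 9+8 = 17
ES_E = max(EF_B=3, EF_C=20) = 20; EF_E = 20+14 = 34
ES_F = max(EF_C=20, EF_D=17) = 20; EF_F = 20+11 = 31
ES_G = max(EF_B=3, EF_E=34, EF_F=31) = 34; EF_G = 34+13 = 47
Expected project duration μ = 47 days. Critical path: A → C → E → G.

Variances on critical path: σ²_A=5.444, σ²_C=13.444, σ²_E=2.778, σ²_G=5.444.
Largest is σ²_C = 13.444.

C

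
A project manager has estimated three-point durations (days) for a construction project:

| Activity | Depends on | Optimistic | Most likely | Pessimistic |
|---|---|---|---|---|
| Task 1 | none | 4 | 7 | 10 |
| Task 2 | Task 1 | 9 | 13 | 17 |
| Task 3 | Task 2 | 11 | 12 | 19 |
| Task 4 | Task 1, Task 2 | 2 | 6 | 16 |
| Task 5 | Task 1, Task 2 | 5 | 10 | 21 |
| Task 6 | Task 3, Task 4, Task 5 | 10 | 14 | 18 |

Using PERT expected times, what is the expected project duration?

te_Task 1 = (4 + 4·7 + 10)/6 = 42/6 = 7
te_Task 2 = (9 + 4·13 + 17)/6 = 78/6 = 13
te_Task 3 = (11 + 4·12 + 19)/6 = 78/6 = 13
te_Task 4 = (2 + 4·6 + 16)/6 = 42/6 = 7
te_Task 5 = (5 + 4·10 + 21)/6 = 66/6 = 11
te_Task 6 = (10 + 4·14 + 18)/6 = 84/6 = 14

Forward pass:
ES_Task 1 = 0; EF_Task 1 = 7
ES_Task 2 = 7; EF_Task 2 = 7+13 = 20
ES_Task 3 = 20; EF_Task 3 = 20+13 = 33
ES_Task 4 = max(EF_Task 1=7, EF_Task 2=20) = 20; EF_Task 4 = 20+7 = 27
ES_Task 5 = max(EF_Task 1=7, EF_Task 2=20) = 20; EF_Task 5 = 20+11 = 31
ES_Task 6 = max(EF_Task 3=33, EF_Task 4=27, EF_Task 5=31) = 33; EF_Task 6 = 33+14 = 47
Expected project duration μ = 47 days. Critical path: Task 1 → Task 2 → Task 3 → Task 6.

47 days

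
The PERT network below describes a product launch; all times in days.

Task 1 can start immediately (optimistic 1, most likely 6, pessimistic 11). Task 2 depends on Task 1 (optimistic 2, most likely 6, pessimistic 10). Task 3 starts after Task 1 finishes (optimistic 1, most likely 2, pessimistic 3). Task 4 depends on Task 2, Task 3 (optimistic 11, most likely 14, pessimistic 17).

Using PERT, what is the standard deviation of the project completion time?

2.36 days

te_Task 1 = (1 + 4·6 + 11)/6 = 36/6 = 6; σ²_Task 1 = ((11−1)/6)² = 2.778
te_Task 2 = (2 + 4·6 + 10)/6 = 36/6 = 6; σ²_Task 2 = ((10−2)/6)² = 1.778
te_Task 3 = (1 + 4·2 + 3)/6 = 12/6 = 2; σ²_Task 3 = ((3−1)/6)² = 0.111
te_Task 4 = (11 + 4·14 + 17)/6 = 84/6 = 14; σ²_Task 4 = ((17−11)/6)² = 1.000

Forward pass:
ES_Task 1 = 0; EF_Task 1 = 6
ES_Task 2 = 6; EF_Task 2 = 6+6 = 12
ES_Task 3 = 6; EF_Task 3 = 6+2 = 8
ES_Task 4 = max(EF_Task 2=12, EF_Task 3=8) = 12; EF_Task 4 = 12+14 = 26
Expected project duration μ = 26 days. Critical path: Task 1 → Task 2 → Task 4.

Variance along critical path = 2.778 + 1.778 + 1.000 = 5.556
σ = √5.556 = 2.357 days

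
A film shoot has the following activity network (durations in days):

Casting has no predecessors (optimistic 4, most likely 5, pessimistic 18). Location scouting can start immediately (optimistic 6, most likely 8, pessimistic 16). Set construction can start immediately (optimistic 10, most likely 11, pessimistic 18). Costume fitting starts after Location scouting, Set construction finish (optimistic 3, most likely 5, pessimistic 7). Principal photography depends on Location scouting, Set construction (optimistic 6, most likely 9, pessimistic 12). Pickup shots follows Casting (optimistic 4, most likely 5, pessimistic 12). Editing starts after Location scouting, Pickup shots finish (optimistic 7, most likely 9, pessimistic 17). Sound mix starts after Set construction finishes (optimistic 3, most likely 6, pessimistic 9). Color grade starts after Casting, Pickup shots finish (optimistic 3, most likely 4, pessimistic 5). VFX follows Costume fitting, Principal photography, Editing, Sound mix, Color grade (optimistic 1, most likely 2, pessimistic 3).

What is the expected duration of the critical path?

25 days

te_Casting = (4 + 4·5 + 18)/6 = 42/6 = 7
te_Location scouting = (6 + 4·8 + 16)/6 = 54/6 = 9
te_Set construction = (10 + 4·11 + 18)/6 = 72/6 = 12
te_Costume fitting = (3 + 4·5 + 7)/6 = 30/6 = 5
te_Principal photography = (6 + 4·9 + 12)/6 = 54/6 = 9
te_Pickup shots = (4 + 4·5 + 12)/6 = 36/6 = 6
te_Editing = (7 + 4·9 + 17)/6 = 60/6 = 10
te_Sound mix = (3 + 4·6 + 9)/6 = 36/6 = 6
te_Color grade = (3 + 4·4 + 5)/6 = 24/6 = 4
te_VFX = (1 + 4·2 + 3)/6 = 12/6 = 2

Forward pass:
ES_Casting = 0; EF_Casting = 7
ES_Location scouting = 0; EF_Location scouting = 9
ES_Set construction = 0; EF_Set construction = 12
ES_Costume fitting = max(EF_Location scouting=9, EF_Set construction=12) = 12; EF_Costume fitting = 12+5 = 17
ES_Principal photography = max(EF_Location scouting=9, EF_Set construction=12) = 12; EF_Principal photography = 12+9 = 21
ES_Pickup shots = 7; EF_Pickup shots = 7+6 = 13
ES_Editing = max(EF_Location scouting=9, EF_Pickup shots=13) = 13; EF_Editing = 13+10 = 23
ES_Sound mix = 12; EF_Sound mix = 12+6 = 18
ES_Color grade = max(EF_Casting=7, EF_Pickup shots=13) = 13; EF_Color grade = 13+4 = 17
ES_VFX = max(EF_Costume fitting=17, EF_Principal photography=21, EF_Editing=23, EF_Sound mix=18, EF_Color grade=17) = 23; EF_VFX = 23+2 = 25
Expected project duration μ = 25 days. Critical path: Casting → Pickup shots → Editing → VFX.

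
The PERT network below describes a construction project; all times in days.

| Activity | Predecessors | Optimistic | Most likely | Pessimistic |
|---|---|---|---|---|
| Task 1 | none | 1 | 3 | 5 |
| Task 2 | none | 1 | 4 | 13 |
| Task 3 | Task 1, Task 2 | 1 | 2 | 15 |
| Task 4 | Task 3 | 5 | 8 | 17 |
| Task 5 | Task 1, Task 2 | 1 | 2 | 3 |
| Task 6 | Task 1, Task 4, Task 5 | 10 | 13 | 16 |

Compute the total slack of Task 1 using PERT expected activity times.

te_Task 1 = (1 + 4·3 + 5)/6 = 18/6 = 3
te_Task 2 = (1 + 4·4 + 13)/6 = 30/6 = 5
te_Task 3 = (1 + 4·2 + 15)/6 = 24/6 = 4
te_Task 4 = (5 + 4·8 + 17)/6 = 54/6 = 9
te_Task 5 = (1 + 4·2 + 3)/6 = 12/6 = 2
te_Task 6 = (10 + 4·13 + 16)/6 = 78/6 = 13

Forward pass:
ES_Task 1 = 0; EF_Task 1 = 3
ES_Task 2 = 0; EF_Task 2 = 5
ES_Task 3 = max(EF_Task 1=3, EF_Task 2=5) = 5; EF_Task 3 = 5+4 = 9
ES_Task 4 = 9; EF_Task 4 = 9+9 = 18
ES_Task 5 = max(EF_Task 1=3, EF_Task 2=5) = 5; EF_Task 5 = 5+2 = 7
ES_Task 6 = max(EF_Task 1=3, EF_Task 4=18, EF_Task 5=7) = 18; EF_Task 6 = 18+13 = 31
Expected project duration μ = 31 days. Critical path: Task 2 → Task 3 → Task 4 → Task 6.

Backward pass:
LF_Task 6 = 31; LS_Task 6 = 31−13 = 18
LF_Task 5 = LS_Task 6 = 18; LS_Task 5 = 18−2 = 16
LF_Task 4 = LS_Task 6 = 18; LS_Task 4 = 18−9 = 9
LF_Task 3 = LS_Task 4 = 9; LS_Task 3 = 9−4 = 5
LF_Task 2 = min(LS_Task 3=5, LS_Task 5=16) = 5; LS_Task 2 = 5−5 = 0
LF_Task 1 = min(LS_Task 3=5, LS_Task 5=16, LS_Task 6=18) = 5; LS_Task 1 = 5−3 = 2
Slack_Task 1 = LS_Task 1 − ES_Task 1 = 2 − 0 = 2

2 days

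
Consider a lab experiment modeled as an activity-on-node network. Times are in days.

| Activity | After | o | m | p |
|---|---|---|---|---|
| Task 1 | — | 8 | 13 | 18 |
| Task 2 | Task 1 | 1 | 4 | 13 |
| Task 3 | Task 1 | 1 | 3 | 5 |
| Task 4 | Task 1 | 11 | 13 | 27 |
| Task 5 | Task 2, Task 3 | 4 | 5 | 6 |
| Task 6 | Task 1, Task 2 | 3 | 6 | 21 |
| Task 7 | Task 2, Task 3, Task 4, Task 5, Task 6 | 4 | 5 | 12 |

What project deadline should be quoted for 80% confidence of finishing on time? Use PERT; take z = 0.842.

te_Task 1 = (8 + 4·13 + 18)/6 = 78/6 = 13; σ²_Task 1 = ((18−8)/6)² = 2.778
te_Task 2 = (1 + 4·4 + 13)/6 = 30/6 = 5; σ²_Task 2 = ((13−1)/6)² = 4.000
te_Task 3 = (1 + 4·3 + 5)/6 = 18/6 = 3; σ²_Task 3 = ((5−1)/6)² = 0.444
te_Task 4 = (11 + 4·13 + 27)/6 = 90/6 = 15; σ²_Task 4 = ((27−11)/6)² = 7.111
te_Task 5 = (4 + 4·5 + 6)/6 = 30/6 = 5; σ²_Task 5 = ((6−4)/6)² = 0.111
te_Task 6 = (3 + 4·6 + 21)/6 = 48/6 = 8; σ²_Task 6 = ((21−3)/6)² = 9.000
te_Task 7 = (4 + 4·5 + 12)/6 = 36/6 = 6; σ²_Task 7 = ((12−4)/6)² = 1.778

Forward pass:
ES_Task 1 = 0; EF_Task 1 = 13
ES_Task 2 = 13; EF_Task 2 = 13+5 = 18
ES_Task 3 = 13; EF_Task 3 = 13+3 = 16
ES_Task 4 = 13; EF_Task 4 = 13+15 = 28
ES_Task 5 = max(EF_Task 2=18, EF_Task 3=16) = 18; EF_Task 5 = 18+5 = 23
ES_Task 6 = max(EF_Task 1=13, EF_Task 2=18) = 18; EF_Task 6 = 18+8 = 26
ES_Task 7 = max(EF_Task 2=18, EF_Task 3=16, EF_Task 4=28, EF_Task 5=23, EF_Task 6=26) = 28; EF_Task 7 = 28+6 = 34
Expected project duration μ = 34 days. Critical path: Task 1 → Task 4 → Task 7.

Variance along critical path = 2.778 + 7.111 + 1.778 = 11.667; σ = 3.416 days.
D = μ + z·σ = 34 + 0.842·3.416 = 36.9 days

36.9 days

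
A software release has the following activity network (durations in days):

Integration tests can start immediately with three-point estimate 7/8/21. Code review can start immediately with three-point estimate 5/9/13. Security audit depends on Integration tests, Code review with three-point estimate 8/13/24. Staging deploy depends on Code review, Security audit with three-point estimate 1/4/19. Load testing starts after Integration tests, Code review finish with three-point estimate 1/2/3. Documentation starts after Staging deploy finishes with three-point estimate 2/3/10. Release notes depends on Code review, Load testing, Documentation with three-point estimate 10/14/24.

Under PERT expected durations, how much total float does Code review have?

1 days

te_Integration tests = (7 + 4·8 + 21)/6 = 60/6 = 10
te_Code review = (5 + 4·9 + 13)/6 = 54/6 = 9
te_Security audit = (8 + 4·13 + 24)/6 = 84/6 = 14
te_Staging deploy = (1 + 4·4 + 19)/6 = 36/6 = 6
te_Load testing = (1 + 4·2 + 3)/6 = 12/6 = 2
te_Documentation = (2 + 4·3 + 10)/6 = 24/6 = 4
te_Release notes = (10 + 4·14 + 24)/6 = 90/6 = 15

Forward pass:
ES_Integration tests = 0; EF_Integration tests = 10
ES_Code review = 0; EF_Code review = 9
ES_Security audit = max(EF_Integration tests=10, EF_Code review=9) = 10; EF_Security audit = 10+14 = 24
ES_Staging deploy = max(EF_Code review=9, EF_Security audit=24) = 24; EF_Staging deploy = 24+6 = 30
ES_Load testing = max(EF_Integration tests=10, EF_Code review=9) = 10; EF_Load testing = 10+2 = 12
ES_Documentation = 30; EF_Documentation = 30+4 = 34
ES_Release notes = max(EF_Code review=9, EF_Load testing=12, EF_Documentation=34) = 34; EF_Release notes = 34+15 = 49
Expected project duration μ = 49 days. Critical path: Integration tests → Security audit → Staging deploy → Documentation → Release notes.

Backward pass:
LF_Release notes = 49; LS_Release notes = 49−15 = 34
LF_Documentation = LS_Release notes = 34; LS_Documentation = 34−4 = 30
LF_Load testing = LS_Release notes = 34; LS_Load testing = 34−2 = 32
LF_Staging deploy = LS_Documentation = 30; LS_Staging deploy = 30−6 = 24
LF_Security audit = LS_Staging deploy = 24; LS_Security audit = 24−14 = 10
LF_Code review = min(LS_Security audit=10, LS_Staging deploy=24, LS_Load testing=32, LS_Release notes=34) = 10; LS_Code review = 10−9 = 1
LF_Integration tests = min(LS_Security audit=10, LS_Load testing=32) = 10; LS_Integration tests = 10−10 = 0
Slack_Code review = LS_Code review − ES_Code review = 1 − 0 = 1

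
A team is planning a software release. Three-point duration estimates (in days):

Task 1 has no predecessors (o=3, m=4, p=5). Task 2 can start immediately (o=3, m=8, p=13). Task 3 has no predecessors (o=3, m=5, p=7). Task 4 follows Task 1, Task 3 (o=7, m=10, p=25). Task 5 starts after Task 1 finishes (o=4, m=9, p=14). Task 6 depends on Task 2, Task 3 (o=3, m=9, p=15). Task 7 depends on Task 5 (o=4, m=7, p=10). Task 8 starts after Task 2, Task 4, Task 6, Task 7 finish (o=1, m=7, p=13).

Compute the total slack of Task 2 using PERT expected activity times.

3 days

te_Task 1 = (3 + 4·4 + 5)/6 = 24/6 = 4
te_Task 2 = (3 + 4·8 + 13)/6 = 48/6 = 8
te_Task 3 = (3 + 4·5 + 7)/6 = 30/6 = 5
te_Task 4 = (7 + 4·10 + 25)/6 = 72/6 = 12
te_Task 5 = (4 + 4·9 + 14)/6 = 54/6 = 9
te_Task 6 = (3 + 4·9 + 15)/6 = 54/6 = 9
te_Task 7 = (4 + 4·7 + 10)/6 = 42/6 = 7
te_Task 8 = (1 + 4·7 + 13)/6 = 42/6 = 7

Forward pass:
ES_Task 1 = 0; EF_Task 1 = 4
ES_Task 2 = 0; EF_Task 2 = 8
ES_Task 3 = 0; EF_Task 3 = 5
ES_Task 4 = max(EF_Task 1=4, EF_Task 3=5) = 5; EF_Task 4 = 5+12 = 17
ES_Task 5 = 4; EF_Task 5 = 4+9 = 13
ES_Task 6 = max(EF_Task 2=8, EF_Task 3=5) = 8; EF_Task 6 = 8+9 = 17
ES_Task 7 = 13; EF_Task 7 = 13+7 = 20
ES_Task 8 = max(EF_Task 2=8, EF_Task 4=17, EF_Task 6=17, EF_Task 7=20) = 20; EF_Task 8 = 20+7 = 27
Expected project duration μ = 27 days. Critical path: Task 1 → Task 5 → Task 7 → Task 8.

Backward pass:
LF_Task 8 = 27; LS_Task 8 = 27−7 = 20
LF_Task 7 = LS_Task 8 = 20; LS_Task 7 = 20−7 = 13
LF_Task 6 = LS_Task 8 = 20; LS_Task 6 = 20−9 = 11
LF_Task 5 = LS_Task 7 = 13; LS_Task 5 = 13−9 = 4
LF_Task 4 = LS_Task 8 = 20; LS_Task 4 = 20−12 = 8
LF_Task 3 = min(LS_Task 4=8, LS_Task 6=11) = 8; LS_Task 3 = 8−5 = 3
LF_Task 2 = min(LS_Task 6=11, LS_Task 8=20) = 11; LS_Task 2 = 11−8 = 3
LF_Task 1 = min(LS_Task 4=8, LS_Task 5=4) = 4; LS_Task 1 = 4−4 = 0
Slack_Task 2 = LS_Task 2 − ES_Task 2 = 3 − 0 = 3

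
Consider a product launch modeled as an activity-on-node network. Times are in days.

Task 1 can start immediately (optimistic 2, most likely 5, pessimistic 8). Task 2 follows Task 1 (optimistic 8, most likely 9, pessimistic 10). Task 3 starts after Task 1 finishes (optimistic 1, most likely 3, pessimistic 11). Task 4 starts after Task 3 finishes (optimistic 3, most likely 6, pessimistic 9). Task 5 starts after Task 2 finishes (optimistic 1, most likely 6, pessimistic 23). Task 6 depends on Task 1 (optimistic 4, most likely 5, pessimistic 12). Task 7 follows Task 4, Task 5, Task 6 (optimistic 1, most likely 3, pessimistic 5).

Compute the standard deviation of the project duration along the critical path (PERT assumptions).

3.87 days

te_Task 1 = (2 + 4·5 + 8)/6 = 30/6 = 5; σ²_Task 1 = ((8−2)/6)² = 1.000
te_Task 2 = (8 + 4·9 + 10)/6 = 54/6 = 9; σ²_Task 2 = ((10−8)/6)² = 0.111
te_Task 3 = (1 + 4·3 + 11)/6 = 24/6 = 4; σ²_Task 3 = ((11−1)/6)² = 2.778
te_Task 4 = (3 + 4·6 + 9)/6 = 36/6 = 6; σ²_Task 4 = ((9−3)/6)² = 1.000
te_Task 5 = (1 + 4·6 + 23)/6 = 48/6 = 8; σ²_Task 5 = ((23−1)/6)² = 13.444
te_Task 6 = (4 + 4·5 + 12)/6 = 36/6 = 6; σ²_Task 6 = ((12−4)/6)² = 1.778
te_Task 7 = (1 + 4·3 + 5)/6 = 18/6 = 3; σ²_Task 7 = ((5−1)/6)² = 0.444

Forward pass:
ES_Task 1 = 0; EF_Task 1 = 5
ES_Task 2 = 5; EF_Task 2 = 5+9 = 14
ES_Task 3 = 5; EF_Task 3 = 5+4 = 9
ES_Task 4 = 9; EF_Task 4 = 9+6 = 15
ES_Task 5 = 14; EF_Task 5 = 14+8 = 22
ES_Task 6 = 5; EF_Task 6 = 5+6 = 11
ES_Task 7 = max(EF_Task 4=15, EF_Task 5=22, EF_Task 6=11) = 22; EF_Task 7 = 22+3 = 25
Expected project duration μ = 25 days. Critical path: Task 1 → Task 2 → Task 5 → Task 7.

Variance along critical path = 1.000 + 0.111 + 13.444 + 0.444 = 15.000
σ = √15.000 = 3.873 days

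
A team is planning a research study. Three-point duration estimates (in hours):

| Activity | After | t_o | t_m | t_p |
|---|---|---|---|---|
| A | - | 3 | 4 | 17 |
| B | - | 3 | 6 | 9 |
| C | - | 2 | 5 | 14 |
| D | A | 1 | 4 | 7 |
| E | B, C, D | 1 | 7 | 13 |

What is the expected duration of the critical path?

te_A = (3 + 4·4 + 17)/6 = 36/6 = 6
te_B = (3 + 4·6 + 9)/6 = 36/6 = 6
te_C = (2 + 4·5 + 14)/6 = 36/6 = 6
te_D = (1 + 4·4 + 7)/6 = 24/6 = 4
te_E = (1 + 4·7 + 13)/6 = 42/6 = 7

Forward pass:
ES_A = 0; EF_A = 6
ES_B = 0; EF_B = 6
ES_C = 0; EF_C = 6
ES_D = 6; EF_D = 6+4 = 10
ES_E = max(EF_B=6, EF_C=6, EF_D=10) = 10; EF_E = 10+7 = 17
Expected project duration μ = 17 hours. Critical path: A → D → E.

17 hours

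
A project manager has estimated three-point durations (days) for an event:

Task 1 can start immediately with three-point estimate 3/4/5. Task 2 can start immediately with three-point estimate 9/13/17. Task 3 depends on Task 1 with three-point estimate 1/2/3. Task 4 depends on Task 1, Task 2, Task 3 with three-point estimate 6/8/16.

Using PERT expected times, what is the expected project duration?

te_Task 1 = (3 + 4·4 + 5)/6 = 24/6 = 4
te_Task 2 = (9 + 4·13 + 17)/6 = 78/6 = 13
te_Task 3 = (1 + 4·2 + 3)/6 = 12/6 = 2
te_Task 4 = (6 + 4·8 + 16)/6 = 54/6 = 9

Forward pass:
ES_Task 1 = 0; EF_Task 1 = 4
ES_Task 2 = 0; EF_Task 2 = 13
ES_Task 3 = 4; EF_Task 3 = 4+2 = 6
ES_Task 4 = max(EF_Task 1=4, EF_Task 2=13, EF_Task 3=6) = 13; EF_Task 4 = 13+9 = 22
Expected project duration μ = 22 days. Critical path: Task 2 → Task 4.

22 days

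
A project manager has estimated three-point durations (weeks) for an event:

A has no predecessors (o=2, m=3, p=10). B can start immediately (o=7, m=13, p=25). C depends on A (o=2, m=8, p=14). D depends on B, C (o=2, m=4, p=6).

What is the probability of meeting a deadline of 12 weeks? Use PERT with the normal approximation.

te_A = (2 + 4·3 + 10)/6 = 24/6 = 4; σ²_A = ((10−2)/6)² = 1.778
te_B = (7 + 4·13 + 25)/6 = 84/6 = 14; σ²_B = ((25−7)/6)² = 9.000
te_C = (2 + 4·8 + 14)/6 = 48/6 = 8; σ²_C = ((14−2)/6)² = 4.000
te_D = (2 + 4·4 + 6)/6 = 24/6 = 4; σ²_D = ((6−2)/6)² = 0.444

Forward pass:
ES_A = 0; EF_A = 4
ES_B = 0; EF_B = 14
ES_C = 4; EF_C = 4+8 = 12
ES_D = max(EF_B=14, EF_C=12) = 14; EF_D = 14+4 = 18
Expected project duration μ = 18 weeks. Critical path: B → D.

Variance along critical path = 9.000 + 0.444 = 9.444; σ = √9.444 = 3.073 weeks.
Z = (12 − 18) / 3.073 = -1.952
P(T ≤ 12) = Φ(-1.952) ≈ 0.025

0.025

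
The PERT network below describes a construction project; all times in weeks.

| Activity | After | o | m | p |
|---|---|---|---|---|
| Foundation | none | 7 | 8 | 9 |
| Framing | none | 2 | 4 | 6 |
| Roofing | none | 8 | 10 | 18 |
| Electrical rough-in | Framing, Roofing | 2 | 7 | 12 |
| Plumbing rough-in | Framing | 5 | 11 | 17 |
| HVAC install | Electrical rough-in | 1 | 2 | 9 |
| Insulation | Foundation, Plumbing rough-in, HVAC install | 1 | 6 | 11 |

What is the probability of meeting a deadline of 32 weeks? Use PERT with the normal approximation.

te_Foundation = (7 + 4·8 + 9)/6 = 48/6 = 8; σ²_Foundation = ((9−7)/6)² = 0.111
te_Framing = (2 + 4·4 + 6)/6 = 24/6 = 4; σ²_Framing = ((6−2)/6)² = 0.444
te_Roofing = (8 + 4·10 + 18)/6 = 66/6 = 11; σ²_Roofing = ((18−8)/6)² = 2.778
te_Electrical rough-in = (2 + 4·7 + 12)/6 = 42/6 = 7; σ²_Electrical rough-in = ((12−2)/6)² = 2.778
te_Plumbing rough-in = (5 + 4·11 + 17)/6 = 66/6 = 11; σ²_Plumbing rough-in = ((17−5)/6)² = 4.000
te_HVAC install = (1 + 4·2 + 9)/6 = 18/6 = 3; σ²_HVAC install = ((9−1)/6)² = 1.778
te_Insulation = (1 + 4·6 + 11)/6 = 36/6 = 6; σ²_Insulation = ((11−1)/6)² = 2.778

Forward pass:
ES_Foundation = 0; EF_Foundation = 8
ES_Framing = 0; EF_Framing = 4
ES_Roofing = 0; EF_Roofing = 11
ES_Electrical rough-in = max(EF_Framing=4, EF_Roofing=11) = 11; EF_Electrical rough-in = 11+7 = 18
ES_Plumbing rough-in = 4; EF_Plumbing rough-in = 4+11 = 15
ES_HVAC install = 18; EF_HVAC install = 18+3 = 21
ES_Insulation = max(EF_Foundation=8, EF_Plumbing rough-in=15, EF_HVAC install=21) = 21; EF_Insulation = 21+6 = 27
Expected project duration μ = 27 weeks. Critical path: Roofing → Electrical rough-in → HVAC install → Insulation.

Variance along critical path = 2.778 + 2.778 + 1.778 + 2.778 = 10.111; σ = √10.111 = 3.180 weeks.
Z = (32 − 27) / 3.180 = 1.572
P(T ≤ 32) = Φ(1.572) ≈ 0.942

0.942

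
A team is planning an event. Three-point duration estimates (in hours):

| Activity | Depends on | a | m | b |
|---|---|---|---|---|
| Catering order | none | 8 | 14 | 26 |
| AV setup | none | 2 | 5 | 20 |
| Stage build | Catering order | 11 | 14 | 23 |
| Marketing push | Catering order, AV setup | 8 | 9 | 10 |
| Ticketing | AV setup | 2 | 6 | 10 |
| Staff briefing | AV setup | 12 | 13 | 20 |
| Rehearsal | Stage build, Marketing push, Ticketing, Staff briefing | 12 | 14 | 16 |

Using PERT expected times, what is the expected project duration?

44 hours

te_Catering order = (8 + 4·14 + 26)/6 = 90/6 = 15
te_AV setup = (2 + 4·5 + 20)/6 = 42/6 = 7
te_Stage build = (11 + 4·14 + 23)/6 = 90/6 = 15
te_Marketing push = (8 + 4·9 + 10)/6 = 54/6 = 9
te_Ticketing = (2 + 4·6 + 10)/6 = 36/6 = 6
te_Staff briefing = (12 + 4·13 + 20)/6 = 84/6 = 14
te_Rehearsal = (12 + 4·14 + 16)/6 = 84/6 = 14

Forward pass:
ES_Catering order = 0; EF_Catering order = 15
ES_AV setup = 0; EF_AV setup = 7
ES_Stage build = 15; EF_Stage build = 15+15 = 30
ES_Marketing push = max(EF_Catering order=15, EF_AV setup=7) = 15; EF_Marketing push = 15+9 = 24
ES_Ticketing = 7; EF_Ticketing = 7+6 = 13
ES_Staff briefing = 7; EF_Staff briefing = 7+14 = 21
ES_Rehearsal = max(EF_Stage build=30, EF_Marketing push=24, EF_Ticketing=13, EF_Staff briefing=21) = 30; EF_Rehearsal = 30+14 = 44
Expected project duration μ = 44 hours. Critical path: Catering order → Stage build → Rehearsal.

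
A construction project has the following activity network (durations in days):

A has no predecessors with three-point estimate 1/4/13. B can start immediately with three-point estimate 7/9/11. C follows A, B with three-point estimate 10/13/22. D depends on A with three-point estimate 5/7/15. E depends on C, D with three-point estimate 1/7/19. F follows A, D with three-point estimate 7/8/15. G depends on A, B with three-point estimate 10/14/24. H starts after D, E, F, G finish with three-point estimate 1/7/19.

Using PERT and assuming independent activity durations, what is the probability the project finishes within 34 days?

te_A = (1 + 4·4 + 13)/6 = 30/6 = 5; σ²_A = ((13−1)/6)² = 4.000
te_B = (7 + 4·9 + 11)/6 = 54/6 = 9; σ²_B = ((11−7)/6)² = 0.444
te_C = (10 + 4·13 + 22)/6 = 84/6 = 14; σ²_C = ((22−10)/6)² = 4.000
te_D = (5 + 4·7 + 15)/6 = 48/6 = 8; σ²_D = ((15−5)/6)² = 2.778
te_E = (1 + 4·7 + 19)/6 = 48/6 = 8; σ²_E = ((19−1)/6)² = 9.000
te_F = (7 + 4·8 + 15)/6 = 54/6 = 9; σ²_F = ((15−7)/6)² = 1.778
te_G = (10 + 4·14 + 24)/6 = 90/6 = 15; σ²_G = ((24−10)/6)² = 5.444
te_H = (1 + 4·7 + 19)/6 = 48/6 = 8; σ²_H = ((19−1)/6)² = 9.000

Forward pass:
ES_A = 0; EF_A = 5
ES_B = 0; EF_B = 9
ES_C = max(EF_A=5, EF_B=9) = 9; EF_C = 9+14 = 23
ES_D = 5; EF_D = 5+8 = 13
ES_E = max(EF_C=23, EF_D=13) = 23; EF_E = 23+8 = 31
ES_F = max(EF_A=5, EF_D=13) = 13; EF_F = 13+9 = 22
ES_G = max(EF_A=5, EF_B=9) = 9; EF_G = 9+15 = 24
ES_H = max(EF_D=13, EF_E=31, EF_F=22, EF_G=24) = 31; EF_H = 31+8 = 39
Expected project duration μ = 39 days. Critical path: B → C → E → H.

Variance along critical path = 0.444 + 4.000 + 9.000 + 9.000 = 22.444; σ = √22.444 = 4.738 days.
Z = (34 − 39) / 4.738 = -1.055
P(T ≤ 34) = Φ(-1.055) ≈ 0.146

0.146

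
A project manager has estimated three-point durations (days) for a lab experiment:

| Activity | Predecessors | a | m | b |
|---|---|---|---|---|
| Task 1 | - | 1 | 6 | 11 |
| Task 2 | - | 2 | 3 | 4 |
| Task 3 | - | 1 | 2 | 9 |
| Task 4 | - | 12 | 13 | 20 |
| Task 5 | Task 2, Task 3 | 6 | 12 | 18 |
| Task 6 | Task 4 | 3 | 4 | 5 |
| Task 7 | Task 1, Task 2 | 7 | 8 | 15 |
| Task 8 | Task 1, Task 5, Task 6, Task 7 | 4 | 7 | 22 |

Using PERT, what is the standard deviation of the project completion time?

te_Task 1 = (1 + 4·6 + 11)/6 = 36/6 = 6; σ²_Task 1 = ((11−1)/6)² = 2.778
te_Task 2 = (2 + 4·3 + 4)/6 = 18/6 = 3; σ²_Task 2 = ((4−2)/6)² = 0.111
te_Task 3 = (1 + 4·2 + 9)/6 = 18/6 = 3; σ²_Task 3 = ((9−1)/6)² = 1.778
te_Task 4 = (12 + 4·13 + 20)/6 = 84/6 = 14; σ²_Task 4 = ((20−12)/6)² = 1.778
te_Task 5 = (6 + 4·12 + 18)/6 = 72/6 = 12; σ²_Task 5 = ((18−6)/6)² = 4.000
te_Task 6 = (3 + 4·4 + 5)/6 = 24/6 = 4; σ²_Task 6 = ((5−3)/6)² = 0.111
te_Task 7 = (7 + 4·8 + 15)/6 = 54/6 = 9; σ²_Task 7 = ((15−7)/6)² = 1.778
te_Task 8 = (4 + 4·7 + 22)/6 = 54/6 = 9; σ²_Task 8 = ((22−4)/6)² = 9.000

Forward pass:
ES_Task 1 = 0; EF_Task 1 = 6
ES_Task 2 = 0; EF_Task 2 = 3
ES_Task 3 = 0; EF_Task 3 = 3
ES_Task 4 = 0; EF_Task 4 = 14
ES_Task 5 = max(EF_Task 2=3, EF_Task 3=3) = 3; EF_Task 5 = 3+12 = 15
ES_Task 6 = 14; EF_Task 6 = 14+4 = 18
ES_Task 7 = max(EF_Task 1=6, EF_Task 2=3) = 6; EF_Task 7 = 6+9 = 15
ES_Task 8 = max(EF_Task 1=6, EF_Task 5=15, EF_Task 6=18, EF_Task 7=15) = 18; EF_Task 8 = 18+9 = 27
Expected project duration μ = 27 days. Critical path: Task 4 → Task 6 → Task 8.

Variance along critical path = 1.778 + 0.111 + 9.000 = 10.889
σ = √10.889 = 3.300 days

3.30 days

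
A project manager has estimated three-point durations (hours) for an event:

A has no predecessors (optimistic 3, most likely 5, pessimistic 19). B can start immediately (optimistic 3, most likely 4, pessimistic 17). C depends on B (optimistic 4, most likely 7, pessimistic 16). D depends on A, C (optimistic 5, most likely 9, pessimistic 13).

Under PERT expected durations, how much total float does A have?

7 hours

te_A = (3 + 4·5 + 19)/6 = 42/6 = 7
te_B = (3 + 4·4 + 17)/6 = 36/6 = 6
te_C = (4 + 4·7 + 16)/6 = 48/6 = 8
te_D = (5 + 4·9 + 13)/6 = 54/6 = 9

Forward pass:
ES_A = 0; EF_A = 7
ES_B = 0; EF_B = 6
ES_C = 6; EF_C = 6+8 = 14
ES_D = max(EF_A=7, EF_C=14) = 14; EF_D = 14+9 = 23
Expected project duration μ = 23 hours. Critical path: B → C → D.

Backward pass:
LF_D = 23; LS_D = 23−9 = 14
LF_C = LS_D = 14; LS_C = 14−8 = 6
LF_B = LS_C = 6; LS_B = 6−6 = 0
LF_A = LS_D = 14; LS_A = 14−7 = 7
Slack_A = LS_A − ES_A = 7 − 0 = 7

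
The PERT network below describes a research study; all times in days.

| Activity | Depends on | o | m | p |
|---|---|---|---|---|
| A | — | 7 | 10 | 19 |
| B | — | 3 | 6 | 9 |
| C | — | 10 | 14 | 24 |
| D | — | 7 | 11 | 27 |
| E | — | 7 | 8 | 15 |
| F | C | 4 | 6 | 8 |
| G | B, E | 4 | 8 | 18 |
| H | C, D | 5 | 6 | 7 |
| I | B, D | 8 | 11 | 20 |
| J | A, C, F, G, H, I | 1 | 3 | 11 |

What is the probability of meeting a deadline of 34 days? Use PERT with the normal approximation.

0.881

te_A = (7 + 4·10 + 19)/6 = 66/6 = 11; σ²_A = ((19−7)/6)² = 4.000
te_B = (3 + 4·6 + 9)/6 = 36/6 = 6; σ²_B = ((9−3)/6)² = 1.000
te_C = (10 + 4·14 + 24)/6 = 90/6 = 15; σ²_C = ((24−10)/6)² = 5.444
te_D = (7 + 4·11 + 27)/6 = 78/6 = 13; σ²_D = ((27−7)/6)² = 11.111
te_E = (7 + 4·8 + 15)/6 = 54/6 = 9; σ²_E = ((15−7)/6)² = 1.778
te_F = (4 + 4·6 + 8)/6 = 36/6 = 6; σ²_F = ((8−4)/6)² = 0.444
te_G = (4 + 4·8 + 18)/6 = 54/6 = 9; σ²_G = ((18−4)/6)² = 5.444
te_H = (5 + 4·6 + 7)/6 = 36/6 = 6; σ²_H = ((7−5)/6)² = 0.111
te_I = (8 + 4·11 + 20)/6 = 72/6 = 12; σ²_I = ((20−8)/6)² = 4.000
te_J = (1 + 4·3 + 11)/6 = 24/6 = 4; σ²_J = ((11−1)/6)² = 2.778

Forward pass:
ES_A = 0; EF_A = 11
ES_B = 0; EF_B = 6
ES_C = 0; EF_C = 15
ES_D = 0; EF_D = 13
ES_E = 0; EF_E = 9
ES_F = 15; EF_F = 15+6 = 21
ES_G = max(EF_B=6, EF_E=9) = 9; EF_G = 9+9 = 18
ES_H = max(EF_C=15, EF_D=13) = 15; EF_H = 15+6 = 21
ES_I = max(EF_B=6, EF_D=13) = 13; EF_I = 13+12 = 25
ES_J = max(EF_A=11, EF_C=15, EF_F=21, EF_G=18, EF_H=21, EF_I=25) = 25; EF_J = 25+4 = 29
Expected project duration μ = 29 days. Critical path: D → I → J.

Variance along critical path = 11.111 + 4.000 + 2.778 = 17.889; σ = √17.889 = 4.230 days.
Z = (34 − 29) / 4.230 = 1.182
P(T ≤ 34) = Φ(1.182) ≈ 0.881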